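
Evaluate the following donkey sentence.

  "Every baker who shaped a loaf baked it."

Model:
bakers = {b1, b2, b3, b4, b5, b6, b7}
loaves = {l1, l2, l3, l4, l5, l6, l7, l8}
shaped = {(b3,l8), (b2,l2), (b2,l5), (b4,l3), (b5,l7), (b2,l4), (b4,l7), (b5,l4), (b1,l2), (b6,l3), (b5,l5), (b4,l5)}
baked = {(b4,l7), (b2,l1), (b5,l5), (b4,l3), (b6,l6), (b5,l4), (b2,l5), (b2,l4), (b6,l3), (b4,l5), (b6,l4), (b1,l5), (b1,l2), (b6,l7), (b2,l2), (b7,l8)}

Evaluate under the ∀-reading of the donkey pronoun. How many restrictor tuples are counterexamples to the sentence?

2

"it" takes "a loaf" as antecedent — a donkey pronoun bound across the clause boundary.
Strong reading: for every (b,l) with shaped(b,l), baked(b,l).
Restrictor pairs: (b1,l2) ✓  (b2,l2) ✓  (b2,l4) ✓  (b2,l5) ✓  (b3,l8) ✗  (b4,l3) ✓  (b4,l5) ✓  (b4,l7) ✓  (b5,l4) ✓  (b5,l5) ✓  (b5,l7) ✗  (b6,l3) ✓
Counterexamples (restrictor pairs failing the scope): 2.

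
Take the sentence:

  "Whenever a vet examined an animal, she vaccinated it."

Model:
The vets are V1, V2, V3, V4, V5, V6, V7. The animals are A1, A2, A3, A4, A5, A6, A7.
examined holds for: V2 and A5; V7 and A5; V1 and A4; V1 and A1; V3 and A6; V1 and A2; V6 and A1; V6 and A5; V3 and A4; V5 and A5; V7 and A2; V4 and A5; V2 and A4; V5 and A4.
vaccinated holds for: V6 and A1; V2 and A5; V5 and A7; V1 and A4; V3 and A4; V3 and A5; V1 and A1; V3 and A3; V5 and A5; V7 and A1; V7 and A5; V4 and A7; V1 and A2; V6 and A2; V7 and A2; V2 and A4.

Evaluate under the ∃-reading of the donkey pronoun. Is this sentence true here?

False

"it" takes "an animal" as antecedent — a donkey pronoun bound across the clause boundary.
Weak reading: every vet v with some examined-animal has at least one examined-animal a such that vaccinated(v,a).
Per vet: V1:✓  V2:✓  V3:✓  V4:✗  V5:✓  V6:✓  V7:✓
V4 has no witness among its examined-animals.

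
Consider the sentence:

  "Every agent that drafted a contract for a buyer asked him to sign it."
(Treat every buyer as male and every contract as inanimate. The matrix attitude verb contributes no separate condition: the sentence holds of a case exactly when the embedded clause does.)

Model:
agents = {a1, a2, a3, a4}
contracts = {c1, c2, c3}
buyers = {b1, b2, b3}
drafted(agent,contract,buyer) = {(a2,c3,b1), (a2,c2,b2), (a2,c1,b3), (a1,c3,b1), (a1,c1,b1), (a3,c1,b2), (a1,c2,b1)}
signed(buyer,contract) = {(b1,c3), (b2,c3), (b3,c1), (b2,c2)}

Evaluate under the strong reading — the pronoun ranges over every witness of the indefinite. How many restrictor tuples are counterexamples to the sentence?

3

"him" takes "a buyer" as antecedent and "it" takes "a contract"; both are donkey pronouns co-varying with the restrictor.
Strong reading: for every (a,c,b) with drafted(a,c,b), signed(b,c).
Restrictor triples: (a1,c1,b1)→signed(b1,c1) ✗  (a1,c2,b1)→signed(b1,c2) ✗  (a1,c3,b1)→signed(b1,c3) ✓  (a2,c1,b3)→signed(b3,c1) ✓  (a2,c2,b2)→signed(b2,c2) ✓  (a2,c3,b1)→signed(b1,c3) ✓  (a3,c1,b2)→signed(b2,c1) ✗
Counterexamples (restrictor triples failing the scope): 3.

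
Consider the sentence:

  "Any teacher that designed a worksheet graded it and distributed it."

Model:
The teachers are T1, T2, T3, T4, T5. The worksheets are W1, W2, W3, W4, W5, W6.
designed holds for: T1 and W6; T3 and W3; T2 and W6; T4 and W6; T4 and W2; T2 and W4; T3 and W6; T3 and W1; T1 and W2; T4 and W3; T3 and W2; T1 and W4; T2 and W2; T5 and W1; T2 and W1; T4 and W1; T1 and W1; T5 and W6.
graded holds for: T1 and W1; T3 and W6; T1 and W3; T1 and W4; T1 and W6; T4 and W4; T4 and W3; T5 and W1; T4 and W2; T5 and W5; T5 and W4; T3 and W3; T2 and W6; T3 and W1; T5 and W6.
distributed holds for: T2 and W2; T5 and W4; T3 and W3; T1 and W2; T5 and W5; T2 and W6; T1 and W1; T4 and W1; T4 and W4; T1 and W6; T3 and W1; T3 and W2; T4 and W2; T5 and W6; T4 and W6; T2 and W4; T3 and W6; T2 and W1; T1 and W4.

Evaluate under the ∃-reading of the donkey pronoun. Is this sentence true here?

True

"it" takes "a worksheet" as antecedent — a donkey pronoun bound across the clause boundary.
Weak reading: every teacher t with some designed-worksheet has at least one designed-worksheet w such that graded(t,w) ∧ distributed(t,w).
Per teacher: T1:✓  T2:✓  T3:✓  T4:✓  T5:✓
Every teacher in the restrictor has a witness.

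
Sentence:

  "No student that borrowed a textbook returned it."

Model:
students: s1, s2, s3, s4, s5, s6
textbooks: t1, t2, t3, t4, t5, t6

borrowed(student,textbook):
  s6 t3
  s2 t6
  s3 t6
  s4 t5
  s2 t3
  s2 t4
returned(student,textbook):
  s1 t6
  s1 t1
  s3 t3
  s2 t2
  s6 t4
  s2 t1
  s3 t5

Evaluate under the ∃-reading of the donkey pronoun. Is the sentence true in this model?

"it" takes "a textbook" as antecedent — a donkey pronoun bound across the clause boundary.
Truth condition: for no (s,t) with borrowed(s,t) does returned(s,t) hold.
Restrictor pairs — does the scope hold? (s2,t3):fails  (s2,t4):fails  (s2,t6):fails  (s3,t6):fails  (s4,t5):fails  (s6,t3):fails
Scope holds for no restrictor pair, so the sentence is true.

True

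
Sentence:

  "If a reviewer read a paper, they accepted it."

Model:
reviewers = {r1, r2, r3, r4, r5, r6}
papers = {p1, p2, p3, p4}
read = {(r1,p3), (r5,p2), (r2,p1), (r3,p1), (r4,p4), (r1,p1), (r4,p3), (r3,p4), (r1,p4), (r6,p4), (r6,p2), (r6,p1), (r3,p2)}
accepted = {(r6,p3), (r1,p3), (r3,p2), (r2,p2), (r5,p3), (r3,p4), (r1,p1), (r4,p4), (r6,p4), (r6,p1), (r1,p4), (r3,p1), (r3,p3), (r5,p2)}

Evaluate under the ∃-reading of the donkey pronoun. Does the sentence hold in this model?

False

"it" takes "a paper" as antecedent — a donkey pronoun bound across the clause boundary.
Weak reading: every reviewer r with some read-paper has at least one read-paper p such that accepted(r,p).
Per reviewer: r1:✓  r2:✗  r3:✓  r4:✓  r5:✓  r6:✓
r2 has no witness among its read-papers.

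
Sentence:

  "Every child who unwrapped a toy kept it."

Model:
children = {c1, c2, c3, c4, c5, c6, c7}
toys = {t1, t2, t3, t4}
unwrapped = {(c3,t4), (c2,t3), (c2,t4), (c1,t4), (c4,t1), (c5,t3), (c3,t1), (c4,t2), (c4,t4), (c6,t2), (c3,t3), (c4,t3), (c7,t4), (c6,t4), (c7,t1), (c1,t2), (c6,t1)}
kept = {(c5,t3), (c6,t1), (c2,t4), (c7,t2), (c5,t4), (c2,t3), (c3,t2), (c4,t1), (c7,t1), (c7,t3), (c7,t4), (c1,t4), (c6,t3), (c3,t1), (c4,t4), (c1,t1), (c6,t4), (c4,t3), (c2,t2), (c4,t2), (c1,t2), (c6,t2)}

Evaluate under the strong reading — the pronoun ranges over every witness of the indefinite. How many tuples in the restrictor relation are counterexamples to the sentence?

"it" takes "a toy" as antecedent — a donkey pronoun bound across the clause boundary.
Strong reading: for every (c,t) with unwrapped(c,t), kept(c,t).
Restrictor pairs: (c1,t2) ✓  (c1,t4) ✓  (c2,t3) ✓  (c2,t4) ✓  (c3,t1) ✓  (c3,t3) ✗  (c3,t4) ✗  (c4,t1) ✓  (c4,t2) ✓  (c4,t3) ✓  (c4,t4) ✓  (c5,t3) ✓  (c6,t1) ✓  (c6,t2) ✓  (c6,t4) ✓  (c7,t1) ✓  (c7,t4) ✓
Counterexamples (restrictor pairs failing the scope): 2.

2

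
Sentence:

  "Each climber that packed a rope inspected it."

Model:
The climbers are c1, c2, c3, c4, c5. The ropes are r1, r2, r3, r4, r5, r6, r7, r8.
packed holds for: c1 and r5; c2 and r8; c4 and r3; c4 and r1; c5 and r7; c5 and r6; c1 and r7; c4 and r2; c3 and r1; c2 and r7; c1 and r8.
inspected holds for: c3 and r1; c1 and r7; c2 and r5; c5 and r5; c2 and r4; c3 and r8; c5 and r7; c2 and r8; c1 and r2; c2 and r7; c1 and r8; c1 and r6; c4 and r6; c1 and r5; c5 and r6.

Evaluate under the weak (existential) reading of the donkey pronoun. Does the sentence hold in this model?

False

"it" takes "a rope" as antecedent — a donkey pronoun bound across the clause boundary.
Weak reading: every climber c with some packed-rope has at least one packed-rope r such that inspected(c,r).
Per climber: c1:✓  c2:✓  c3:✓  c4:✗  c5:✓
c4 has no witness among its packed-ropes.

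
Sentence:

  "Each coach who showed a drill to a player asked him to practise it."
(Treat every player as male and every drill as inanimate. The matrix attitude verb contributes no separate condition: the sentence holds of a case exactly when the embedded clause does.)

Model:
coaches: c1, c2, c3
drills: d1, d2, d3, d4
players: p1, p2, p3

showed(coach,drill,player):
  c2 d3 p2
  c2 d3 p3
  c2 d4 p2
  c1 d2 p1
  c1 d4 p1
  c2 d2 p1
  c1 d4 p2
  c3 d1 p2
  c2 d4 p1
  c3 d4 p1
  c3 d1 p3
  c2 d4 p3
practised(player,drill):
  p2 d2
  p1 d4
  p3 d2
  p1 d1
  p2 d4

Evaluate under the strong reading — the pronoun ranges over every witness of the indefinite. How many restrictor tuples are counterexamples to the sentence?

"him" takes "a player" as antecedent and "it" takes "a drill"; both are donkey pronouns co-varying with the restrictor.
Strong reading: for every (c,d,p) with showed(c,d,p), practised(p,d).
Restrictor triples: (c1,d2,p1)→practised(p1,d2) ✗  (c1,d4,p1)→practised(p1,d4) ✓  (c1,d4,p2)→practised(p2,d4) ✓  (c2,d2,p1)→practised(p1,d2) ✗  (c2,d3,p2)→practised(p2,d3) ✗  (c2,d3,p3)→practised(p3,d3) ✗  (c2,d4,p1)→practised(p1,d4) ✓  (c2,d4,p2)→practised(p2,d4) ✓  (c2,d4,p3)→practised(p3,d4) ✗  (c3,d1,p2)→practised(p2,d1) ✗  (c3,d1,p3)→practised(p3,d1) ✗  (c3,d4,p1)→practised(p1,d4) ✓
Counterexamples (restrictor triples failing the scope): 7.

7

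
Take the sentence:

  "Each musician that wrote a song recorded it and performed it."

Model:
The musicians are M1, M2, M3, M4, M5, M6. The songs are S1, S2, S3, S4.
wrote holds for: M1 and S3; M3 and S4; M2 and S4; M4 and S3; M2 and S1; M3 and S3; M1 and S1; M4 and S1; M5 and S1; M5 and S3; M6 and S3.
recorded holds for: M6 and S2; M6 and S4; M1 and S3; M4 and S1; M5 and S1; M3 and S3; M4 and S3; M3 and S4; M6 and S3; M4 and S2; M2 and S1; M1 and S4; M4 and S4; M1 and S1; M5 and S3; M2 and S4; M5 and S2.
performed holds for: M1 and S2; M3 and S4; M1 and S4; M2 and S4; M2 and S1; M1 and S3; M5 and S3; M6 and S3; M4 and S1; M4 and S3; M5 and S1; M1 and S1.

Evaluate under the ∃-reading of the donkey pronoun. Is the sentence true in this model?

"it" takes "a song" as antecedent — a donkey pronoun bound across the clause boundary.
Weak reading: every musician m with some wrote-song has at least one wrote-song s such that recorded(m,s) ∧ performed(m,s).
Per musician: M1:✓  M2:✓  M3:✓  M4:✓  M5:✓  M6:✓
Every musician in the restrictor has a witness.

True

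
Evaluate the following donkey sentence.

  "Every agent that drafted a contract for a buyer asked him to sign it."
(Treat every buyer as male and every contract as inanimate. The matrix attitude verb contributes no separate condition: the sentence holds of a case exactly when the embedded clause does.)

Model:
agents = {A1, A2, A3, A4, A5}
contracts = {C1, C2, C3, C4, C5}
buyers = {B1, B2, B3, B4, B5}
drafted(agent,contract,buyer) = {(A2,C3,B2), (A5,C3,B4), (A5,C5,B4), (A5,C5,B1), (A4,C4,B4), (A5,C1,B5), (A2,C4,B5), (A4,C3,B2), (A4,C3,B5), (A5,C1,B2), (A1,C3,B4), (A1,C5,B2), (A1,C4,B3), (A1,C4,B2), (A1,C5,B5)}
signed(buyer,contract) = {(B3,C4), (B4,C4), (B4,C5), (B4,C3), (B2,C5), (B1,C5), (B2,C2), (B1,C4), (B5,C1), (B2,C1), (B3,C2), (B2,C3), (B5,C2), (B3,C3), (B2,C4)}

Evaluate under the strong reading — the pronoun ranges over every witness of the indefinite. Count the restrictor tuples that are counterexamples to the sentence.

"him" takes "a buyer" as antecedent and "it" takes "a contract"; both are donkey pronouns co-varying with the restrictor.
Strong reading: for every (a,c,b) with drafted(a,c,b), signed(b,c).
Restrictor triples: (A1,C3,B4)→signed(B4,C3) ✓  (A1,C4,B2)→signed(B2,C4) ✓  (A1,C4,B3)→signed(B3,C4) ✓  (A1,C5,B2)→signed(B2,C5) ✓  (A1,C5,B5)→signed(B5,C5) ✗  (A2,C3,B2)→signed(B2,C3) ✓  (A2,C4,B5)→signed(B5,C4) ✗  (A4,C3,B2)→signed(B2,C3) ✓  (A4,C3,B5)→signed(B5,C3) ✗  (A4,C4,B4)→signed(B4,C4) ✓  (A5,C1,B2)→signed(B2,C1) ✓  (A5,C1,B5)→signed(B5,C1) ✓  (A5,C3,B4)→signed(B4,C3) ✓  (A5,C5,B1)→signed(B1,C5) ✓  (A5,C5,B4)→signed(B4,C5) ✓
Counterexamples (restrictor triples failing the scope): 3.

3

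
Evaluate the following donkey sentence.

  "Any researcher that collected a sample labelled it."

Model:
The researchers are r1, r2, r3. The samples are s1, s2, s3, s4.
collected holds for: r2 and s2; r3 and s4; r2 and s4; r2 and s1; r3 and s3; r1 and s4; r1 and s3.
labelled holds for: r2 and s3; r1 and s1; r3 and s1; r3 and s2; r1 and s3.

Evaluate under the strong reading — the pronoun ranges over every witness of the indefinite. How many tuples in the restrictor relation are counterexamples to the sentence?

"it" takes "a sample" as antecedent — a donkey pronoun bound across the clause boundary.
Strong reading: for every (r,s) with collected(r,s), labelled(r,s).
Restrictor pairs: (r1,s3) ✓  (r1,s4) ✗  (r2,s1) ✗  (r2,s2) ✗  (r2,s4) ✗  (r3,s3) ✗  (r3,s4) ✗
Counterexamples (restrictor pairs failing the scope): 6.

6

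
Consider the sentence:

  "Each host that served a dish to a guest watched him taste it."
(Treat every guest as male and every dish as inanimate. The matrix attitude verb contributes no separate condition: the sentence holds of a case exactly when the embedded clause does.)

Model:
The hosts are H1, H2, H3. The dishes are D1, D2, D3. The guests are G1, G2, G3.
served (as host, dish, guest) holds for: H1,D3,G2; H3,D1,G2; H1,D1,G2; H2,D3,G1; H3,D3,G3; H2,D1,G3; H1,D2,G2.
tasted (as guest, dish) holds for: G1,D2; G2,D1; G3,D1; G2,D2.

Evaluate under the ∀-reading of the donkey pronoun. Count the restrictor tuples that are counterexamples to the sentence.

3

"him" takes "a guest" as antecedent and "it" takes "a dish"; both are donkey pronouns co-varying with the restrictor.
Strong reading: for every (h,d,g) with served(h,d,g), tasted(g,d).
Restrictor triples: (H1,D1,G2)→tasted(G2,D1) ✓  (H1,D2,G2)→tasted(G2,D2) ✓  (H1,D3,G2)→tasted(G2,D3) ✗  (H2,D1,G3)→tasted(G3,D1) ✓  (H2,D3,G1)→tasted(G1,D3) ✗  (H3,D1,G2)→tasted(G2,D1) ✓  (H3,D3,G3)→tasted(G3,D3) ✗
Counterexamples (restrictor triples failing the scope): 3.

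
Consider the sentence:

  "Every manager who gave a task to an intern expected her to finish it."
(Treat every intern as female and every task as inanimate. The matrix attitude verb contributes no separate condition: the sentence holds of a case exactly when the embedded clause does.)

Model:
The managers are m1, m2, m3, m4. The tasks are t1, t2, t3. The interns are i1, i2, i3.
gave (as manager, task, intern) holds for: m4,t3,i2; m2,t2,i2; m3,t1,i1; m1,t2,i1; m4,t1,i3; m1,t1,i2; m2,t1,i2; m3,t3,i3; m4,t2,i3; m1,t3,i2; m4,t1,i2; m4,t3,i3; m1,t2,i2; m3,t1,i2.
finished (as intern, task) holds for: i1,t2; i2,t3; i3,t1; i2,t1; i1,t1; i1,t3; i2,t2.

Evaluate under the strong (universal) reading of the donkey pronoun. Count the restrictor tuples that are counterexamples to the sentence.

"her" takes "an intern" as antecedent and "it" takes "a task"; both are donkey pronouns co-varying with the restrictor.
Strong reading: for every (m,t,i) with gave(m,t,i), finished(i,t).
Restrictor triples: (m1,t1,i2)→finished(i2,t1) ✓  (m1,t2,i1)→finished(i1,t2) ✓  (m1,t2,i2)→finished(i2,t2) ✓  (m1,t3,i2)→finished(i2,t3) ✓  (m2,t1,i2)→finished(i2,t1) ✓  (m2,t2,i2)→finished(i2,t2) ✓  (m3,t1,i1)→finished(i1,t1) ✓  (m3,t1,i2)→finished(i2,t1) ✓  (m3,t3,i3)→finished(i3,t3) ✗  (m4,t1,i2)→finished(i2,t1) ✓  (m4,t1,i3)→finished(i3,t1) ✓  (m4,t2,i3)→finished(i3,t2) ✗  (m4,t3,i2)→finished(i2,t3) ✓  (m4,t3,i3)→finished(i3,t3) ✗
Counterexamples (restrictor triples failing the scope): 3.

3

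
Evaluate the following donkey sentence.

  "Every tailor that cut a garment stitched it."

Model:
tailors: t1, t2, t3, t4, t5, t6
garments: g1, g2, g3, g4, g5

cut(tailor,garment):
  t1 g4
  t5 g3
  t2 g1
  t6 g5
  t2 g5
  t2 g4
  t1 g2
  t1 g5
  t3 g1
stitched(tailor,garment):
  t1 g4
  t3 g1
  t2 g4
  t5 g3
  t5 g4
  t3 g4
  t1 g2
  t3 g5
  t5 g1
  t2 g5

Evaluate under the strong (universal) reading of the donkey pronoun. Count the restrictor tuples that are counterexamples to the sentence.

"it" takes "a garment" as antecedent — a donkey pronoun bound across the clause boundary.
Strong reading: for every (t,g) with cut(t,g), stitched(t,g).
Restrictor pairs: (t1,g2) ✓  (t1,g4) ✓  (t1,g5) ✗  (t2,g1) ✗  (t2,g4) ✓  (t2,g5) ✓  (t3,g1) ✓  (t5,g3) ✓  (t6,g5) ✗
Counterexamples (restrictor pairs failing the scope): 3.

3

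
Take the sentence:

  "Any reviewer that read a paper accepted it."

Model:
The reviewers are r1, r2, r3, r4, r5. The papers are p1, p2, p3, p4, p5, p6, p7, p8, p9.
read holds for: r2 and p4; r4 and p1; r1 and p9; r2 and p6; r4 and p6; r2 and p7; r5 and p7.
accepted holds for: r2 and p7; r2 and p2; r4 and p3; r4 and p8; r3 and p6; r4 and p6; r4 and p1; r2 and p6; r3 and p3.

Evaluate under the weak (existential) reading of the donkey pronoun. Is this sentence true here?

"it" takes "a paper" as antecedent — a donkey pronoun bound across the clause boundary.
Weak reading: every reviewer r with some read-paper has at least one read-paper p such that accepted(r,p).
Per reviewer: r1:✗  r2:✓  r4:✓  r5:✗
r1 has no witness among its read-papers.

False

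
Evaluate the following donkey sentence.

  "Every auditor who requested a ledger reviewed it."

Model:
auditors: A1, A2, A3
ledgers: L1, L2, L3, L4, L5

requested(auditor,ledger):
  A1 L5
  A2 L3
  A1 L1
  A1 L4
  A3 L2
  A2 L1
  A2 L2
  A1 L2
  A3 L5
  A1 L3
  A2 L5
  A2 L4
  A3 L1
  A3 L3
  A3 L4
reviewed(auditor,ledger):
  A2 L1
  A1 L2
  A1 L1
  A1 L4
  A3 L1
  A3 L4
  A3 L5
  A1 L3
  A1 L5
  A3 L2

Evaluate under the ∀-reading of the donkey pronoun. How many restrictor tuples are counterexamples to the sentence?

"it" takes "a ledger" as antecedent — a donkey pronoun bound across the clause boundary.
Strong reading: for every (a,l) with requested(a,l), reviewed(a,l).
Restrictor pairs: (A1,L1) ✓  (A1,L2) ✓  (A1,L3) ✓  (A1,L4) ✓  (A1,L5) ✓  (A2,L1) ✓  (A2,L2) ✗  (A2,L3) ✗  (A2,L4) ✗  (A2,L5) ✗  (A3,L1) ✓  (A3,L2) ✓  (A3,L3) ✗  (A3,L4) ✓  (A3,L5) ✓
Counterexamples (restrictor pairs failing the scope): 5.

5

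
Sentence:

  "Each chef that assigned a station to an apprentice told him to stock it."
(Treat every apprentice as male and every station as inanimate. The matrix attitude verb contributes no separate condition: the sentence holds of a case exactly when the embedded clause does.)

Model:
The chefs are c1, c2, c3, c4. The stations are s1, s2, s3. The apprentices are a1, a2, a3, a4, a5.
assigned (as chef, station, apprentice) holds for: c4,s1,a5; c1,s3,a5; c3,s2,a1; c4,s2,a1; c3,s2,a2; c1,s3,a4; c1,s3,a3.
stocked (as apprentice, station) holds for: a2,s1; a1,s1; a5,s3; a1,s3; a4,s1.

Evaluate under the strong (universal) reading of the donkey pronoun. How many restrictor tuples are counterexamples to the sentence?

6

"him" takes "an apprentice" as antecedent and "it" takes "a station"; both are donkey pronouns co-varying with the restrictor.
Strong reading: for every (c,s,a) with assigned(c,s,a), stocked(a,s).
Restrictor triples: (c1,s3,a3)→stocked(a3,s3) ✗  (c1,s3,a4)→stocked(a4,s3) ✗  (c1,s3,a5)→stocked(a5,s3) ✓  (c3,s2,a1)→stocked(a1,s2) ✗  (c3,s2,a2)→stocked(a2,s2) ✗  (c4,s1,a5)→stocked(a5,s1) ✗  (c4,s2,a1)→stocked(a1,s2) ✗
Counterexamples (restrictor triples failing the scope): 6.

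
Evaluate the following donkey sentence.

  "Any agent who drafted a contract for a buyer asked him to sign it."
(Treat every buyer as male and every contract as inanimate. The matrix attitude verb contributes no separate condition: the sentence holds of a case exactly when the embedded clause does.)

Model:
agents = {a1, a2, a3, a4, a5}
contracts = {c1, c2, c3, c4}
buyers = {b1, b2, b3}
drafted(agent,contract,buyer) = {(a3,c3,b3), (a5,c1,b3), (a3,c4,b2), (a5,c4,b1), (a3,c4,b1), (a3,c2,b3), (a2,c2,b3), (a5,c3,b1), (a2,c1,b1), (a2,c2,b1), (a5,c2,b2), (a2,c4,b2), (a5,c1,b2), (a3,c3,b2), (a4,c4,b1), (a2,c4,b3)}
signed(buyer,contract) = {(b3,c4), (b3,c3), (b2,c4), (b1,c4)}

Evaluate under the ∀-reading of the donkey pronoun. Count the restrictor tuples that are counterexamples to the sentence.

"him" takes "a buyer" as antecedent and "it" takes "a contract"; both are donkey pronouns co-varying with the restrictor.
Strong reading: for every (a,c,b) with drafted(a,c,b), signed(b,c).
Restrictor triples: (a2,c1,b1)→signed(b1,c1) ✗  (a2,c2,b1)→signed(b1,c2) ✗  (a2,c2,b3)→signed(b3,c2) ✗  (a2,c4,b2)→signed(b2,c4) ✓  (a2,c4,b3)→signed(b3,c4) ✓  (a3,c2,b3)→signed(b3,c2) ✗  (a3,c3,b2)→signed(b2,c3) ✗  (a3,c3,b3)→signed(b3,c3) ✓  (a3,c4,b1)→signed(b1,c4) ✓  (a3,c4,b2)→signed(b2,c4) ✓  (a4,c4,b1)→signed(b1,c4) ✓  (a5,c1,b2)→signed(b2,c1) ✗  (a5,c1,b3)→signed(b3,c1) ✗  (a5,c2,b2)→signed(b2,c2) ✗  (a5,c3,b1)→signed(b1,c3) ✗  (a5,c4,b1)→signed(b1,c4) ✓
Counterexamples (restrictor triples failing the scope): 9.

9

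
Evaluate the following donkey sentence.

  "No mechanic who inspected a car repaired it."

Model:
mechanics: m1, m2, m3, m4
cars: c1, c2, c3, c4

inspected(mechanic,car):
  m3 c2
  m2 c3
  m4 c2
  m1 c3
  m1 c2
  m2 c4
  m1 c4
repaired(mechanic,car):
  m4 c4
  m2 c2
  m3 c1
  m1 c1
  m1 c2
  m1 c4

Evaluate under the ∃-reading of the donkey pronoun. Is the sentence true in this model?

"it" takes "a car" as antecedent — a donkey pronoun bound across the clause boundary.
Truth condition: for no (m,c) with inspected(m,c) does repaired(m,c) hold.
Restrictor pairs — does the scope hold? (m1,c2):holds  (m1,c3):fails  (m1,c4):holds  (m2,c3):fails  (m2,c4):fails  (m3,c2):fails  (m4,c2):fails
Scope holds for 2 pair(s), so the sentence is false.

False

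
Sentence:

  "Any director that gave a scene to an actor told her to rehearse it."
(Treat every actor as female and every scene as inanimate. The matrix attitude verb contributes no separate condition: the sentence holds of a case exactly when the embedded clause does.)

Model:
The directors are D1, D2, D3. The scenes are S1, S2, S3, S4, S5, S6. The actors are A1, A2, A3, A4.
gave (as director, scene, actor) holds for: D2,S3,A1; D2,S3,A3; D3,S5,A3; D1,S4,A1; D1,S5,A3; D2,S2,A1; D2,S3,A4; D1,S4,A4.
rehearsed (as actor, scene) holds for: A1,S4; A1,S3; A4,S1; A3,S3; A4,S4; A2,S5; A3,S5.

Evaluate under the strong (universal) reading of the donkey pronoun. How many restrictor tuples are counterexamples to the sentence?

2

"her" takes "an actor" as antecedent and "it" takes "a scene"; both are donkey pronouns co-varying with the restrictor.
Strong reading: for every (d,s,a) with gave(d,s,a), rehearsed(a,s).
Restrictor triples: (D1,S4,A1)→rehearsed(A1,S4) ✓  (D1,S4,A4)→rehearsed(A4,S4) ✓  (D1,S5,A3)→rehearsed(A3,S5) ✓  (D2,S2,A1)→rehearsed(A1,S2) ✗  (D2,S3,A1)→rehearsed(A1,S3) ✓  (D2,S3,A3)→rehearsed(A3,S3) ✓  (D2,S3,A4)→rehearsed(A4,S3) ✗  (D3,S5,A3)→rehearsed(A3,S5) ✓
Counterexamples (restrictor triples failing the scope): 2.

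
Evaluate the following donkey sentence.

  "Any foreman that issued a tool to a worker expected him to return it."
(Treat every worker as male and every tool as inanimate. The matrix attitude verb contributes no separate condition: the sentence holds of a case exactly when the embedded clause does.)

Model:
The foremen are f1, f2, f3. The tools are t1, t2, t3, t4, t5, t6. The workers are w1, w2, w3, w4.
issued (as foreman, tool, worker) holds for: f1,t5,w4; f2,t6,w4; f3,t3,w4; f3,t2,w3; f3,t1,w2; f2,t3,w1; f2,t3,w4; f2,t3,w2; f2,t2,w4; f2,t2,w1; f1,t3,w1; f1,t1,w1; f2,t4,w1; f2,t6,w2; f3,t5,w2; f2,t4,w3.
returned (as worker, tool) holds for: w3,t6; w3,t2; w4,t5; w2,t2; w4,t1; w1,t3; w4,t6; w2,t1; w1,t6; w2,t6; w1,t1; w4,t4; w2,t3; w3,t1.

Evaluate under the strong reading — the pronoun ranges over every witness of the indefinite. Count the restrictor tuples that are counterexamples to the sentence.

"him" takes "a worker" as antecedent and "it" takes "a tool"; both are donkey pronouns co-varying with the restrictor.
Strong reading: for every (f,t,w) with issued(f,t,w), returned(w,t).
Restrictor triples: (f1,t1,w1)→returned(w1,t1) ✓  (f1,t3,w1)→returned(w1,t3) ✓  (f1,t5,w4)→returned(w4,t5) ✓  (f2,t2,w1)→returned(w1,t2) ✗  (f2,t2,w4)→returned(w4,t2) ✗  (f2,t3,w1)→returned(w1,t3) ✓  (f2,t3,w2)→returned(w2,t3) ✓  (f2,t3,w4)→returned(w4,t3) ✗  (f2,t4,w1)→returned(w1,t4) ✗  (f2,t4,w3)→returned(w3,t4) ✗  (f2,t6,w2)→returned(w2,t6) ✓  (f2,t6,w4)→returned(w4,t6) ✓  (f3,t1,w2)→returned(w2,t1) ✓  (f3,t2,w3)→returned(w3,t2) ✓  (f3,t3,w4)→returned(w4,t3) ✗  (f3,t5,w2)→returned(w2,t5) ✗
Counterexamples (restrictor triples failing the scope): 7.

7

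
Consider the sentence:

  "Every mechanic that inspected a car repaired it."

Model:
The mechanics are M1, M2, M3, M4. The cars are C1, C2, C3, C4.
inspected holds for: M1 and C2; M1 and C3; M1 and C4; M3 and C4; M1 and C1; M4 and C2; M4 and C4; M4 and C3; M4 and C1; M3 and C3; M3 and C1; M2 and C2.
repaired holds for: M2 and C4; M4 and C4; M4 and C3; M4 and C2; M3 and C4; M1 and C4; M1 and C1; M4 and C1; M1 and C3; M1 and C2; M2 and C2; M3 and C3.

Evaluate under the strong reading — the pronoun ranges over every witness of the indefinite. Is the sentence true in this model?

False

"it" takes "a car" as antecedent — a donkey pronoun bound across the clause boundary.
Strong reading: for every (m,c) with inspected(m,c), repaired(m,c).
Restrictor pairs: (M1,C1) ✓  (M1,C2) ✓  (M1,C3) ✓  (M1,C4) ✓  (M2,C2) ✓  (M3,C1) ✗  (M3,C3) ✓  (M3,C4) ✓  (M4,C1) ✓  (M4,C2) ✓  (M4,C3) ✓  (M4,C4) ✓
Counterexample: (M3,C1) is in inspected but fails the scope.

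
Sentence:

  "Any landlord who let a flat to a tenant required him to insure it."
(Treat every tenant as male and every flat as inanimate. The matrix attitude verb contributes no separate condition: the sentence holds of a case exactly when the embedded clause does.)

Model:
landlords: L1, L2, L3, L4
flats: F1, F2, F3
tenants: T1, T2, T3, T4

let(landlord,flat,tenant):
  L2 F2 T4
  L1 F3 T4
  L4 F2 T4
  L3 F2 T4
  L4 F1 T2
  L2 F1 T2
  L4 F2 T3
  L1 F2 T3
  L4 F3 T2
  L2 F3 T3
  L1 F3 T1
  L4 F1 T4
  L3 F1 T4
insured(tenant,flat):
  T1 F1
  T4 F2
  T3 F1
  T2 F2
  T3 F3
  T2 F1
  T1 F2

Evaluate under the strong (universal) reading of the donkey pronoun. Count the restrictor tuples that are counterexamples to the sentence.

7

"him" takes "a tenant" as antecedent and "it" takes "a flat"; both are donkey pronouns co-varying with the restrictor.
Strong reading: for every (l,f,t) with let(l,f,t), insured(t,f).
Restrictor triples: (L1,F2,T3)→insured(T3,F2) ✗  (L1,F3,T1)→insured(T1,F3) ✗  (L1,F3,T4)→insured(T4,F3) ✗  (L2,F1,T2)→insured(T2,F1) ✓  (L2,F2,T4)→insured(T4,F2) ✓  (L2,F3,T3)→insured(T3,F3) ✓  (L3,F1,T4)→insured(T4,F1) ✗  (L3,F2,T4)→insured(T4,F2) ✓  (L4,F1,T2)→insured(T2,F1) ✓  (L4,F1,T4)→insured(T4,F1) ✗  (L4,F2,T3)→insured(T3,F2) ✗  (L4,F2,T4)→insured(T4,F2) ✓  (L4,F3,T2)→insured(T2,F3) ✗
Counterexamples (restrictor triples failing the scope): 7.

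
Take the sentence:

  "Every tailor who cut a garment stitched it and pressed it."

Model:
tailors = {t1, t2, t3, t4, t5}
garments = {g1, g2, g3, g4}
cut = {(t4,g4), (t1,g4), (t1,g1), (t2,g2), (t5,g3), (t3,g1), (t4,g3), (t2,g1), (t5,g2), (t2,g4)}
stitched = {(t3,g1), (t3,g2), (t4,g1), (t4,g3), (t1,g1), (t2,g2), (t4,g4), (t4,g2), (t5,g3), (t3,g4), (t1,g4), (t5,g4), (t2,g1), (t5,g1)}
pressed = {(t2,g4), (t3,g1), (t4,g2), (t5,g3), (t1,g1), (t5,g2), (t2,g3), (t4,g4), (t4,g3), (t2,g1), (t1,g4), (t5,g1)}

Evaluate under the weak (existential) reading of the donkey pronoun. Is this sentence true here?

"it" takes "a garment" as antecedent — a donkey pronoun bound across the clause boundary.
Weak reading: every tailor t with some cut-garment has at least one cut-garment g such that stitched(t,g) ∧ pressed(t,g).
Per tailor: t1:✓  t2:✓  t3:✓  t4:✓  t5:✓
Every tailor in the restrictor has a witness.

True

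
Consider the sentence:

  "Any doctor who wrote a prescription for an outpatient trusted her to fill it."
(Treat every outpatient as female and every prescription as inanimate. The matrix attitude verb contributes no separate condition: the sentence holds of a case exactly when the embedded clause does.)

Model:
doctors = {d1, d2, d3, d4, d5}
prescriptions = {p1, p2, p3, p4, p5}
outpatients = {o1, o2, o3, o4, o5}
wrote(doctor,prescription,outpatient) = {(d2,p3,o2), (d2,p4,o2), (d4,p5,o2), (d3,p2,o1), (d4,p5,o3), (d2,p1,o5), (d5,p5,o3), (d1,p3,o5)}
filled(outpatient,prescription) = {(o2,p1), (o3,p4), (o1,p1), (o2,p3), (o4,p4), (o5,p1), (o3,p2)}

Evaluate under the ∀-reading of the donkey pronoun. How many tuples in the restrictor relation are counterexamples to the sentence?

"her" takes "an outpatient" as antecedent and "it" takes "a prescription"; both are donkey pronouns co-varying with the restrictor.
Strong reading: for every (d,p,o) with wrote(d,p,o), filled(o,p).
Restrictor triples: (d1,p3,o5)→filled(o5,p3) ✗  (d2,p1,o5)→filled(o5,p1) ✓  (d2,p3,o2)→filled(o2,p3) ✓  (d2,p4,o2)→filled(o2,p4) ✗  (d3,p2,o1)→filled(o1,p2) ✗  (d4,p5,o2)→filled(o2,p5) ✗  (d4,p5,o3)→filled(o3,p5) ✗  (d5,p5,o3)→filled(o3,p5) ✗
Counterexamples (restrictor triples failing the scope): 6.

6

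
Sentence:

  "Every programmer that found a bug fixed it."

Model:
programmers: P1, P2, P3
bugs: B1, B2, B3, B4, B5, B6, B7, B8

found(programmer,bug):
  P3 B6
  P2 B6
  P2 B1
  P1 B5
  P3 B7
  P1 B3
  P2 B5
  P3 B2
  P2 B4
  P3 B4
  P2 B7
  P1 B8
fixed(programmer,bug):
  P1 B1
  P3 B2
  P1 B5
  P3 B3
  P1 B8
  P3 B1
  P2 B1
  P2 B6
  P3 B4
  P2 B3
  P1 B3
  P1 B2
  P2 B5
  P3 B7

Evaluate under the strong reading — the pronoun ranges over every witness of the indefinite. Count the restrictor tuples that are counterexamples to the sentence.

"it" takes "a bug" as antecedent — a donkey pronoun bound across the clause boundary.
Strong reading: for every (p,b) with found(p,b), fixed(p,b).
Restrictor pairs: (P1,B3) ✓  (P1,B5) ✓  (P1,B8) ✓  (P2,B1) ✓  (P2,B4) ✗  (P2,B5) ✓  (P2,B6) ✓  (P2,B7) ✗  (P3,B2) ✓  (P3,B4) ✓  (P3,B6) ✗  (P3,B7) ✓
Counterexamples (restrictor pairs failing the scope): 3.

3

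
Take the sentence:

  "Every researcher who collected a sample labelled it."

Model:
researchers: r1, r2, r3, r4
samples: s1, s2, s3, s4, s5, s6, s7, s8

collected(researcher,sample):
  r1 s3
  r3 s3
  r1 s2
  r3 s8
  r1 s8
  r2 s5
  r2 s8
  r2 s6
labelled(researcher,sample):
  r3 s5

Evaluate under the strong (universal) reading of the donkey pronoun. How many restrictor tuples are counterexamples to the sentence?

"it" takes "a sample" as antecedent — a donkey pronoun bound across the clause boundary.
Strong reading: for every (r,s) with collected(r,s), labelled(r,s).
Restrictor pairs: (r1,s2) ✗  (r1,s3) ✗  (r1,s8) ✗  (r2,s5) ✗  (r2,s6) ✗  (r2,s8) ✗  (r3,s3) ✗  (r3,s8) ✗
Counterexamples (restrictor pairs failing the scope): 8.

8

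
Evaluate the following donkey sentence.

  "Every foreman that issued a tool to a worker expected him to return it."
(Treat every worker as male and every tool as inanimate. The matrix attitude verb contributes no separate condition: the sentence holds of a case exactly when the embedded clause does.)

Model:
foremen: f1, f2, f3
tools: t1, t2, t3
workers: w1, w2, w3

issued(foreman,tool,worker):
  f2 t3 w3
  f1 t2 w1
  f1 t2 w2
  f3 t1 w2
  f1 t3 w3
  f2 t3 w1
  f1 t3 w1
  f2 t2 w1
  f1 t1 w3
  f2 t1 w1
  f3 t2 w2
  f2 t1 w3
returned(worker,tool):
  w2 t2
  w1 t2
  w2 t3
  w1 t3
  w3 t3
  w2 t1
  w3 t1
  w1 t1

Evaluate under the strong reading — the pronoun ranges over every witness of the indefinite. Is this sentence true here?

"him" takes "a worker" as antecedent and "it" takes "a tool"; both are donkey pronouns co-varying with the restrictor.
Strong reading: for every (f,t,w) with issued(f,t,w), returned(w,t).
Restrictor triples: (f1,t1,w3)→returned(w3,t1) ✓  (f1,t2,w1)→returned(w1,t2) ✓  (f1,t2,w2)→returned(w2,t2) ✓  (f1,t3,w1)→returned(w1,t3) ✓  (f1,t3,w3)→returned(w3,t3) ✓  (f2,t1,w1)→returned(w1,t1) ✓  (f2,t1,w3)→returned(w3,t1) ✓  (f2,t2,w1)→returned(w1,t2) ✓  (f2,t3,w1)→returned(w1,t3) ✓  (f2,t3,w3)→returned(w3,t3) ✓  (f3,t1,w2)→returned(w2,t1) ✓  (f3,t2,w2)→returned(w2,t2) ✓
Every restrictor triple satisfies the scope.

True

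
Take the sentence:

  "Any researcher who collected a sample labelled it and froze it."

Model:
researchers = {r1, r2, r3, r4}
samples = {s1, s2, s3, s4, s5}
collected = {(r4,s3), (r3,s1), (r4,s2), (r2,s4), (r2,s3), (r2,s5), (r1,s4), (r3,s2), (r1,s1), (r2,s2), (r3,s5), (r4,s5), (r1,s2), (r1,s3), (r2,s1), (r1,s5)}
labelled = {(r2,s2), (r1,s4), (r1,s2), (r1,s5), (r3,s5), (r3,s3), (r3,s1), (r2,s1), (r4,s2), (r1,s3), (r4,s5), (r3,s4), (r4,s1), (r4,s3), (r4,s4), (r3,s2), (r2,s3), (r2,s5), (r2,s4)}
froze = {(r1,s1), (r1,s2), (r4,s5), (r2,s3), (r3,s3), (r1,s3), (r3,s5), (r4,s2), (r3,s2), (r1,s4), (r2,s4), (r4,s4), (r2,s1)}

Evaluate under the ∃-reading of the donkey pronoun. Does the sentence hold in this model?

"it" takes "a sample" as antecedent — a donkey pronoun bound across the clause boundary.
Weak reading: every researcher r with some collected-sample has at least one collected-sample s such that labelled(r,s) ∧ froze(r,s).
Per researcher: r1:✓  r2:✓  r3:✓  r4:✓
Every researcher in the restrictor has a witness.

True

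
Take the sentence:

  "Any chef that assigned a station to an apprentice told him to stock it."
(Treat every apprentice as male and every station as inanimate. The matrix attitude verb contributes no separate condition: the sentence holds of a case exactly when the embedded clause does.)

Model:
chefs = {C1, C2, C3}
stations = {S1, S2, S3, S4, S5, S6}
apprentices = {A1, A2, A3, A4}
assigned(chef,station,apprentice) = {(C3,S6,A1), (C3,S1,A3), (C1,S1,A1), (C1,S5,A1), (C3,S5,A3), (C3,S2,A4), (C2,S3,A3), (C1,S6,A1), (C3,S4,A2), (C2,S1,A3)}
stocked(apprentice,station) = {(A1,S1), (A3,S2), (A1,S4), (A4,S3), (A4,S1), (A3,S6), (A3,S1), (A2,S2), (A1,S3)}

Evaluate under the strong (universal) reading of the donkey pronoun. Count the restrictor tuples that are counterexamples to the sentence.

"him" takes "an apprentice" as antecedent and "it" takes "a station"; both are donkey pronouns co-varying with the restrictor.
Strong reading: for every (c,s,a) with assigned(c,s,a), stocked(a,s).
Restrictor triples: (C1,S1,A1)→stocked(A1,S1) ✓  (C1,S5,A1)→stocked(A1,S5) ✗  (C1,S6,A1)→stocked(A1,S6) ✗  (C2,S1,A3)→stocked(A3,S1) ✓  (C2,S3,A3)→stocked(A3,S3) ✗  (C3,S1,A3)→stocked(A3,S1) ✓  (C3,S2,A4)→stocked(A4,S2) ✗  (C3,S4,A2)→stocked(A2,S4) ✗  (C3,S5,A3)→stocked(A3,S5) ✗  (C3,S6,A1)→stocked(A1,S6) ✗
Counterexamples (restrictor triples failing the scope): 7.

7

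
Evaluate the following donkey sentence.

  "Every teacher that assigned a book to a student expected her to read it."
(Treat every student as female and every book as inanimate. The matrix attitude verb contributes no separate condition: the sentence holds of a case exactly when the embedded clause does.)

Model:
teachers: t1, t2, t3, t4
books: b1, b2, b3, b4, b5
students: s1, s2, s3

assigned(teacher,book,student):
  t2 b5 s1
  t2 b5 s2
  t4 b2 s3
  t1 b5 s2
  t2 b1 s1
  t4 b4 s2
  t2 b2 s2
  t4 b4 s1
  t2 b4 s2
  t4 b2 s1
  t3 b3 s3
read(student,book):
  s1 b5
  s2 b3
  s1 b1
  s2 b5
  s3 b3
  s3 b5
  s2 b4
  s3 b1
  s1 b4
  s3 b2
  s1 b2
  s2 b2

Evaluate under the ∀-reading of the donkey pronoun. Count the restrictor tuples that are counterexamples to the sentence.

"her" takes "a student" as antecedent and "it" takes "a book"; both are donkey pronouns co-varying with the restrictor.
Strong reading: for every (t,b,s) with assigned(t,b,s), read(s,b).
Restrictor triples: (t1,b5,s2)→read(s2,b5) ✓  (t2,b1,s1)→read(s1,b1) ✓  (t2,b2,s2)→read(s2,b2) ✓  (t2,b4,s2)→read(s2,b4) ✓  (t2,b5,s1)→read(s1,b5) ✓  (t2,b5,s2)→read(s2,b5) ✓  (t3,b3,s3)→read(s3,b3) ✓  (t4,b2,s1)→read(s1,b2) ✓  (t4,b2,s3)→read(s3,b2) ✓  (t4,b4,s1)→read(s1,b4) ✓  (t4,b4,s2)→read(s2,b4) ✓
Counterexamples (restrictor triples failing the scope): 0.

0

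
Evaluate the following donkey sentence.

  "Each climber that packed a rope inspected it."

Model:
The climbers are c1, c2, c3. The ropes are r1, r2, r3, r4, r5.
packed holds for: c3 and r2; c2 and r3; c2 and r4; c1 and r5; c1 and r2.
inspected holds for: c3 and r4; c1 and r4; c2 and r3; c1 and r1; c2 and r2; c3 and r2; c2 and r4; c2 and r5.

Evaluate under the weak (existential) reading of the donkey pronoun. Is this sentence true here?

"it" takes "a rope" as antecedent — a donkey pronoun bound across the clause boundary.
Weak reading: every climber c with some packed-rope has at least one packed-rope r such that inspected(c,r).
Per climber: c1:✗  c2:✓  c3:✓
c1 has no witness among its packed-ropes.

False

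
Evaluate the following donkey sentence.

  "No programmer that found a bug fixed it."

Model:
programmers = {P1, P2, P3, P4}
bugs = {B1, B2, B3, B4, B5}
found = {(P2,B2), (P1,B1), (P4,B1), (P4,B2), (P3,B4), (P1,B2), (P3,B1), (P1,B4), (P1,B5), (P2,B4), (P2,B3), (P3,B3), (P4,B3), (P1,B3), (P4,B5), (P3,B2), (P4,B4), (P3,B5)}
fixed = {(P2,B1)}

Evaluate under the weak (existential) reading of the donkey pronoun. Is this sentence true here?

True

"it" takes "a bug" as antecedent — a donkey pronoun bound across the clause boundary.
Truth condition: for no (p,b) with found(p,b) does fixed(p,b) hold.
Restrictor pairs — does the scope hold? (P1,B1):fails  (P1,B2):fails  (P1,B3):fails  (P1,B4):fails  (P1,B5):fails  (P2,B2):fails  (P2,B3):fails  (P2,B4):fails  (P3,B1):fails  (P3,B2):fails  (P3,B3):fails  (P3,B4):fails  (P3,B5):fails  (P4,B1):fails  (P4,B2):fails  (P4,B3):fails  (P4,B4):fails  (P4,B5):fails
Scope holds for no restrictor pair, so the sentence is true.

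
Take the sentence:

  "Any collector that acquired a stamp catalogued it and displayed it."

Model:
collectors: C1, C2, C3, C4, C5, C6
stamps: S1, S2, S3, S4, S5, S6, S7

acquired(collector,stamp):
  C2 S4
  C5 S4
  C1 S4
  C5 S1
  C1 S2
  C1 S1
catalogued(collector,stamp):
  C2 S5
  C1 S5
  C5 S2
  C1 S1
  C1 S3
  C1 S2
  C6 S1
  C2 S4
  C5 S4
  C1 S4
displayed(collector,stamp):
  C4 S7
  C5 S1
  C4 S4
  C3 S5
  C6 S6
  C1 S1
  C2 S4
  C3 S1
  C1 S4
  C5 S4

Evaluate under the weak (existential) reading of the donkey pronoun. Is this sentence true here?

"it" takes "a stamp" as antecedent — a donkey pronoun bound across the clause boundary.
Weak reading: every collector c with some acquired-stamp has at least one acquired-stamp s such that catalogued(c,s) ∧ displayed(c,s).
Per collector: C1:✓  C2:✓  C5:✓
Every collector in the restrictor has a witness.

True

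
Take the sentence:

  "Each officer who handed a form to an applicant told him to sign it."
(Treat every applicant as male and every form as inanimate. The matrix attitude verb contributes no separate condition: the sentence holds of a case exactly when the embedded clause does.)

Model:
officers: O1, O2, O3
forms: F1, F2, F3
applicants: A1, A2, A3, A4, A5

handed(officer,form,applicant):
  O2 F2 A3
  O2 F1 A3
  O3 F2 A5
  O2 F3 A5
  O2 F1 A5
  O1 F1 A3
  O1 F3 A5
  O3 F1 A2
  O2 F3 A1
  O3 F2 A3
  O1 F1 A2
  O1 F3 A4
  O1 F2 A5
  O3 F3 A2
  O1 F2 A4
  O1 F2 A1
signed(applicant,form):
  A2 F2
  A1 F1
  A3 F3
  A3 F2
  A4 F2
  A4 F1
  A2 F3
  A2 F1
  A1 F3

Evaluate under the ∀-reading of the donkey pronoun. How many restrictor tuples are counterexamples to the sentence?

9

"him" takes "an applicant" as antecedent and "it" takes "a form"; both are donkey pronouns co-varying with the restrictor.
Strong reading: for every (o,f,a) with handed(o,f,a), signed(a,f).
Restrictor triples: (O1,F1,A2)→signed(A2,F1) ✓  (O1,F1,A3)→signed(A3,F1) ✗  (O1,F2,A1)→signed(A1,F2) ✗  (O1,F2,A4)→signed(A4,F2) ✓  (O1,F2,A5)→signed(A5,F2) ✗  (O1,F3,A4)→signed(A4,F3) ✗  (O1,F3,A5)→signed(A5,F3) ✗  (O2,F1,A3)→signed(A3,F1) ✗  (O2,F1,A5)→signed(A5,F1) ✗  (O2,F2,A3)→signed(A3,F2) ✓  (O2,F3,A1)→signed(A1,F3) ✓  (O2,F3,A5)→signed(A5,F3) ✗  (O3,F1,A2)→signed(A2,F1) ✓  (O3,F2,A3)→signed(A3,F2) ✓  (O3,F2,A5)→signed(A5,F2) ✗  (O3,F3,A2)→signed(A2,F3) ✓
Counterexamples (restrictor triples failing the scope): 9.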